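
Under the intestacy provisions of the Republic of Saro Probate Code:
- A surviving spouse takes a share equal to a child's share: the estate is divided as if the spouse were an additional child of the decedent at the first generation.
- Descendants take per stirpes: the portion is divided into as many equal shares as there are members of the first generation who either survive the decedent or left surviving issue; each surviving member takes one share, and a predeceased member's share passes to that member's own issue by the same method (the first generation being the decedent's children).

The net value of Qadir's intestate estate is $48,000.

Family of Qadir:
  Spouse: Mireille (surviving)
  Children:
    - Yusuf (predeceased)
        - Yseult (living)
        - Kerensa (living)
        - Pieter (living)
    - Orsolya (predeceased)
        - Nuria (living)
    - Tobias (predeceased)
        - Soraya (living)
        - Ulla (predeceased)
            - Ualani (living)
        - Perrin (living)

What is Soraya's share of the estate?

Soraya receives $4,000.

The spouse counts as an additional share at the children's level, so there are 4 primary shares of $12,000. Mireille takes one such share ($12,000).
The children's combined portion ($36,000) is divided into 3 shares of $12,000: Yusuf's $12,000 share passes to Yusuf's issue; Orsolya's $12,000 share passes to Orsolya's issue; Tobias's $12,000 share passes to Tobias's issue.
Yusuf's share ($12,000) is divided into 3 shares of $4,000: Yseult, Kerensa, and Pieter each take $4,000.
Orsolya's share ($12,000) passes entirely to Nuria.
Tobias's share ($12,000) is divided into 3 shares of $4,000: Soraya and Perrin each take $4,000; Ulla's $4,000 share passes to Ulla's issue.
Ulla's share ($4,000) passes entirely to Ualani.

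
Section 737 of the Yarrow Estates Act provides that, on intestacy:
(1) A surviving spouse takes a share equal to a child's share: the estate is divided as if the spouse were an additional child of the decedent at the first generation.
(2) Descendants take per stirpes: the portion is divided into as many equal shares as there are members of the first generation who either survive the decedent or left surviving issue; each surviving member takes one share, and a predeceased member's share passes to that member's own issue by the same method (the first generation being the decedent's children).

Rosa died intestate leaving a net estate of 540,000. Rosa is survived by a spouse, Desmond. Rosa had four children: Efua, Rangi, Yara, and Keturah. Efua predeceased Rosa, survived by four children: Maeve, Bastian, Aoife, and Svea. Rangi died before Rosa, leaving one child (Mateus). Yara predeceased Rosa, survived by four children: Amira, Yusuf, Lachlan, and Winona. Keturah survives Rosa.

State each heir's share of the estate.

Desmond: 108,000; Maeve: 27,000; Bastian: 27,000; Aoife: 27,000; Svea: 27,000; Mateus: 108,000; Amira: 27,000; Yusuf: 27,000; Lachlan: 27,000; Winona: 27,000; Keturah: 108,000

The spouse counts as an additional share at the children's level, so there are 5 primary shares of 108,000. Desmond takes one such share (108,000).
The children's combined portion (432,000) is divided into 4 shares of 108,000: Keturah takes 108,000; Efua's 108,000 share passes to Efua's issue; Rangi's 108,000 share passes to Rangi's issue; Yara's 108,000 share passes to Yara's issue.
Efua's share (108,000) is divided into 4 shares of 27,000: Maeve, Bastian, Aoife, and Svea each take 27,000.
Rangi's share (108,000) passes entirely to Mateus.
Yara's share (108,000) is divided into 4 shares of 27,000: Amira, Yusuf, Lachlan, and Winona each take 27,000.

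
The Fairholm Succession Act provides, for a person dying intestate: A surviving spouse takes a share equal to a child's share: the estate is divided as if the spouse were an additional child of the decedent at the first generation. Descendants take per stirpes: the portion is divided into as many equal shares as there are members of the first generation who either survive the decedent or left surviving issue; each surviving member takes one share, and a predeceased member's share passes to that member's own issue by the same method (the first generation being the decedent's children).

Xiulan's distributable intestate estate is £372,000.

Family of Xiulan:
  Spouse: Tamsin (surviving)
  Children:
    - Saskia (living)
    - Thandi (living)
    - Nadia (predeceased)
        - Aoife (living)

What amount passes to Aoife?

The spouse counts as an additional share at the children's level, so there are 4 primary shares of £93,000. Tamsin takes one such share (£93,000).
The children's combined portion (£279,000) is divided into 3 shares of £93,000: Saskia and Thandi each take £93,000; Nadia's £93,000 share passes to Nadia's issue.
Nadia's share (£93,000) passes entirely to Aoife.

Aoife receives £93,000.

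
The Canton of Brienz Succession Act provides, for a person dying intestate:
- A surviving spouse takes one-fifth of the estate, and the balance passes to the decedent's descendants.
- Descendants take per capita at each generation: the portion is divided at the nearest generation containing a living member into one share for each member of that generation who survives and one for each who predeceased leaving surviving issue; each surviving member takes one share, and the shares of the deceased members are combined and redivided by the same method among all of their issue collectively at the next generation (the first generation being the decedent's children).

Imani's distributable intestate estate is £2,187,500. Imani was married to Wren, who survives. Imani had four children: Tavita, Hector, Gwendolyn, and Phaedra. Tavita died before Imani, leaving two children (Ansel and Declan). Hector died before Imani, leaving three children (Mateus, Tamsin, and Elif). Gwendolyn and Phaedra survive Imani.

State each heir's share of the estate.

Wren: £437,500; Ansel: £175,000; Declan: £175,000; Mateus: £175,000; Tamsin: £175,000; Elif: £175,000; Gwendolyn: £437,500; Phaedra: £437,500

Wren takes one-fifth of £2,187,500 = £437,500. The remaining £1,750,000 passes to the descendants.
The descendants' portion (£1,750,000) is divided at the children's generation into 4 shares of £437,500. Gwendolyn and Phaedra each take £437,500. The 2 shares of the deceased (Tavita and Hector) are combined into a pool of £875,000.
That pool (£875,000) is divided at the grandchildren's generation equally among Ansel, Declan, Mateus, Tamsin, and Elif: £175,000 each.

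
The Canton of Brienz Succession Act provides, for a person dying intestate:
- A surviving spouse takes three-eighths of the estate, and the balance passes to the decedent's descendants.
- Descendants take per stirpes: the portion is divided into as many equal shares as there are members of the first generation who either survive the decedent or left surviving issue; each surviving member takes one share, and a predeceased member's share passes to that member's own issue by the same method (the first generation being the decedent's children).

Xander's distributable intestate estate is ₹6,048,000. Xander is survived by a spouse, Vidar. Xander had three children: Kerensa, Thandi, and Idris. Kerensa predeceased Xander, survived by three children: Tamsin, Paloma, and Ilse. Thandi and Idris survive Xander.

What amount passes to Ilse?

Vidar takes three-eighths of ₹6,048,000 = ₹2,268,000. The remaining ₹3,780,000 passes to the descendants.
The descendants' portion (₹3,780,000) is divided into 3 shares of ₹1,260,000: Thandi and Idris each take ₹1,260,000; Kerensa's ₹1,260,000 share passes to Kerensa's issue.
Kerensa's share (₹1,260,000) is divided into 3 shares of ₹420,000: Tamsin, Paloma, and Ilse each take ₹420,000.

Ilse receives ₹420,000.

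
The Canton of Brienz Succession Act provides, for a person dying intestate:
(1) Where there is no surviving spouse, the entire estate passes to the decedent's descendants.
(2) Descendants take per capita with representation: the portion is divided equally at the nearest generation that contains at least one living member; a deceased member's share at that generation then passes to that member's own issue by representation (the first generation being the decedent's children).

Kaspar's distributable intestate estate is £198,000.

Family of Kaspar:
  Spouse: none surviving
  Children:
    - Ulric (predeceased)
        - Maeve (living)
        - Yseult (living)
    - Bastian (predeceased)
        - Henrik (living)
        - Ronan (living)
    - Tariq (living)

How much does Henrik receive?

The entire £198,000 passes to the descendants.
That amount (£198,000) is divided into 3 shares of £66,000: Tariq takes £66,000; Ulric's £66,000 share passes to Ulric's issue; Bastian's £66,000 share passes to Bastian's issue.
Ulric's share (£66,000) is divided into 2 shares of £33,000: Maeve and Yseult each take £33,000.
Bastian's share (£66,000) is divided into 2 shares of £33,000: Henrik and Ronan each take £33,000.

Henrik receives £33,000.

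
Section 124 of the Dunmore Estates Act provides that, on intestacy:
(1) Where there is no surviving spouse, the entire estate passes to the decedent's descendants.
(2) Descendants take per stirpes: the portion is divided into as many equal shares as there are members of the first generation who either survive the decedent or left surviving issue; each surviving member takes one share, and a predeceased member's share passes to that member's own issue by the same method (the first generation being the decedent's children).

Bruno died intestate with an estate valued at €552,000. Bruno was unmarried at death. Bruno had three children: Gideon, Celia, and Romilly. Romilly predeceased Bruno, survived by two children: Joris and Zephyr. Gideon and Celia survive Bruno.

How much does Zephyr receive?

The entire €552,000 passes to the descendants.
That amount (€552,000) is divided into 3 shares of €184,000: Gideon and Celia each take €184,000; Romilly's €184,000 share passes to Romilly's issue.
Romilly's share (€184,000) is divided into 2 shares of €92,000: Joris and Zephyr each take €92,000.

Zephyr receives €92,000.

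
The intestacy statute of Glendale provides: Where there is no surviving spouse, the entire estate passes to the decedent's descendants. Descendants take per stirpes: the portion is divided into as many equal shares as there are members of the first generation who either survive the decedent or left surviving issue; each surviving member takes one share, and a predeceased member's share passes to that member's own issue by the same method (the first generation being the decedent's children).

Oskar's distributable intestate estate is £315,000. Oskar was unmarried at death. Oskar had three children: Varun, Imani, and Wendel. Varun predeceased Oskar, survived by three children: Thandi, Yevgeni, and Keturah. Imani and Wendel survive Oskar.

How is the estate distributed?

Thandi: £35,000; Yevgeni: £35,000; Keturah: £35,000; Imani: £105,000; Wendel: £105,000

The entire £315,000 passes to the descendants.
That amount (£315,000) is divided into 3 shares of £105,000: Imani and Wendel each take £105,000; Varun's £105,000 share passes to Varun's issue.
Varun's share (£105,000) is divided into 3 shares of £35,000: Thandi, Yevgeni, and Keturah each take £35,000.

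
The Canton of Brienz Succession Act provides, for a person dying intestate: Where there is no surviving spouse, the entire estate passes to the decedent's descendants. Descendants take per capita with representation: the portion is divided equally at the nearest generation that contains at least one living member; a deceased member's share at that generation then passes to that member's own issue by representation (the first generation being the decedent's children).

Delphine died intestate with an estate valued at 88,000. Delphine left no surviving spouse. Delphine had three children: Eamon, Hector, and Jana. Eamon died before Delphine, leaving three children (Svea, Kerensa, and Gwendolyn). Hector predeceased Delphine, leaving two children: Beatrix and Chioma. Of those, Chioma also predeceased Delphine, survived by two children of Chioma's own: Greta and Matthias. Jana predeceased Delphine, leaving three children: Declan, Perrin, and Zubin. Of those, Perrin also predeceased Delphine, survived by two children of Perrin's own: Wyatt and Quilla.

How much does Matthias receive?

The entire 88,000 passes to the descendants.
No child survives, so the initial division is made at the grandchildren's generation.
That amount (88,000) is divided into 8 shares of 11,000: Svea, Kerensa, Gwendolyn, Beatrix, Declan, and Zubin each take 11,000; Chioma's 11,000 share passes to Chioma's issue; Perrin's 11,000 share passes to Perrin's issue.
Chioma's share (11,000) is divided into 2 shares of 5,500: Greta and Matthias each take 5,500.
Perrin's share (11,000) is divided into 2 shares of 5,500: Wyatt and Quilla each take 5,500.

Matthias receives 5,500.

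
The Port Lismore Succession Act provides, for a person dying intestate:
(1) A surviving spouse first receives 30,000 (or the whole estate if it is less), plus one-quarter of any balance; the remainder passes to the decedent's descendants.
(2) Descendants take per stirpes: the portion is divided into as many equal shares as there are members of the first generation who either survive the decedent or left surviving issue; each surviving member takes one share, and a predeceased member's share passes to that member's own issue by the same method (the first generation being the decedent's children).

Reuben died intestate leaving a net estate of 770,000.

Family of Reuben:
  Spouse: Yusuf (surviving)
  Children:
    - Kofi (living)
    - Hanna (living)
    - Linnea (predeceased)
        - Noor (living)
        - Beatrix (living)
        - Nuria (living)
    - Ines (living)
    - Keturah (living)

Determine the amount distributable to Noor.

Noor receives 37,000.

Yusuf first takes 30,000, leaving a balance of 740,000. Yusuf then takes one-quarter of the balance (185,000), for a total of 215,000. The remaining 555,000 passes to the descendants.
The descendants' portion (555,000) is divided into 5 shares of 111,000: Kofi, Hanna, Ines, and Keturah each take 111,000; Linnea's 111,000 share passes to Linnea's issue.
Linnea's share (111,000) is divided into 3 shares of 37,000: Noor, Beatrix, and Nuria each take 37,000.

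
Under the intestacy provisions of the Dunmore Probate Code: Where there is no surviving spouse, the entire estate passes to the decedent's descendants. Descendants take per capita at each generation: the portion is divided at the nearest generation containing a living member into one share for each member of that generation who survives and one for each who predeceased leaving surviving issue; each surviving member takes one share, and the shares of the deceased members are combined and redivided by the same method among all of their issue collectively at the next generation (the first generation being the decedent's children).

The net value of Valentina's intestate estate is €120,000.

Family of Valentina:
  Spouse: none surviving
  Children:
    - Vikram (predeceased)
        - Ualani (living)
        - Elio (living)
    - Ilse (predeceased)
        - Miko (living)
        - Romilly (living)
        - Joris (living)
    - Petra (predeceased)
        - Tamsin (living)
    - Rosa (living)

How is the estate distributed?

The entire €120,000 passes to the descendants.
That amount (€120,000) is divided at the children's generation into 4 shares of €30,000. Rosa takes €30,000. The 3 shares of the deceased (Vikram, Ilse, and Petra) are combined into a pool of €90,000.
That pool (€90,000) is divided at the grandchildren's generation equally among Ualani, Elio, Miko, Romilly, Joris, and Tamsin: €15,000 each.

Ualani: €15,000; Elio: €15,000; Miko: €15,000; Romilly: €15,000; Joris: €15,000; Tamsin: €15,000; Rosa: €30,000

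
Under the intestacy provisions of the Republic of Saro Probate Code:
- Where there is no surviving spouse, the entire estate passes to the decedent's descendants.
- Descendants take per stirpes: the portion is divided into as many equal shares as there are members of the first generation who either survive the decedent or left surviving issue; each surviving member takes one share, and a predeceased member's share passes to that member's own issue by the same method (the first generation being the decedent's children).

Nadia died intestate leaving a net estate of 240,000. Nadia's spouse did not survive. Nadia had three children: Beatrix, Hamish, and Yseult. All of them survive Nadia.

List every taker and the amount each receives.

Beatrix: 80,000; Hamish: 80,000; Yseult: 80,000

The entire 240,000 passes to the descendants.
That amount (240,000) is divided into 3 shares of 80,000: Beatrix, Hamish, and Yseult each take 80,000.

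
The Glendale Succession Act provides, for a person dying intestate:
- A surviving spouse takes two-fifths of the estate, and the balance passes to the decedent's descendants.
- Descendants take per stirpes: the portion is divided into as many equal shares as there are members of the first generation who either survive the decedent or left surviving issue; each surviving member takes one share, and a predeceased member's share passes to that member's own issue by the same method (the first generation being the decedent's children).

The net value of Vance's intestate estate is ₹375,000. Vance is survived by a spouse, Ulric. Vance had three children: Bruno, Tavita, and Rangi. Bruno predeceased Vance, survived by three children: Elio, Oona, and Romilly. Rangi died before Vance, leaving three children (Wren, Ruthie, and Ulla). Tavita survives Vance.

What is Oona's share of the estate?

Ulric takes two-fifths of ₹375,000 = ₹150,000. The remaining ₹225,000 passes to the descendants.
The descendants' portion (₹225,000) is divided into 3 shares of ₹75,000: Tavita takes ₹75,000; Bruno's ₹75,000 share passes to Bruno's issue; Rangi's ₹75,000 share passes to Rangi's issue.
Bruno's share (₹75,000) is divided into 3 shares of ₹25,000: Elio, Oona, and Romilly each take ₹25,000.
Rangi's share (₹75,000) is divided into 3 shares of ₹25,000: Wren, Ruthie, and Ulla each take ₹25,000.

Oona receives ₹25,000.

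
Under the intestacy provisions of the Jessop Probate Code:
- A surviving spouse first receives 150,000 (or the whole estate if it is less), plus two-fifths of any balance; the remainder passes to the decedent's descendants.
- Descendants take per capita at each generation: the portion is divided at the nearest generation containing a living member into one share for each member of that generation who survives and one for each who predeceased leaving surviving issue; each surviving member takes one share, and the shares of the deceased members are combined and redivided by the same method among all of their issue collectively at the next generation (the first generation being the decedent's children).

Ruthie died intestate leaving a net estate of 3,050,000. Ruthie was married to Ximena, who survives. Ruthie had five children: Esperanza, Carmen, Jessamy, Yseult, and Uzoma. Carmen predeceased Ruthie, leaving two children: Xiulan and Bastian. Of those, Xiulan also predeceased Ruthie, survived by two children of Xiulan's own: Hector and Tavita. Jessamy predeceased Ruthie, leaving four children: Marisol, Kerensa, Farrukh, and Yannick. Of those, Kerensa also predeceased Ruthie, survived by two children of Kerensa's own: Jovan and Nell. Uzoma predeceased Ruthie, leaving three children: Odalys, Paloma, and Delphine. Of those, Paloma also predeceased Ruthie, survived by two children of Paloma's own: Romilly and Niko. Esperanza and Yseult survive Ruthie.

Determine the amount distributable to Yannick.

Yannick receives 116,000.

Ximena first takes 150,000, leaving a balance of 2,900,000. Ximena then takes two-fifths of the balance (1,160,000), for a total of 1,310,000. The remaining 1,740,000 passes to the descendants.
The descendants' portion (1,740,000) is divided at the children's generation into 5 shares of 348,000. Esperanza and Yseult each take 348,000. The 3 shares of the deceased (Carmen, Jessamy, and Uzoma) are combined into a pool of 1,044,000.
That pool (1,044,000) is divided at the grandchildren's generation into 9 shares of 116,000. Bastian, Marisol, Farrukh, Yannick, Odalys, and Delphine each take 116,000. The 3 shares of the deceased (Xiulan, Kerensa, and Paloma) are combined into a pool of 348,000.
That pool (348,000) is divided at the great-grandchildren's generation equally among Hector, Tavita, Jovan, Nell, Romilly, and Niko: 58,000 each.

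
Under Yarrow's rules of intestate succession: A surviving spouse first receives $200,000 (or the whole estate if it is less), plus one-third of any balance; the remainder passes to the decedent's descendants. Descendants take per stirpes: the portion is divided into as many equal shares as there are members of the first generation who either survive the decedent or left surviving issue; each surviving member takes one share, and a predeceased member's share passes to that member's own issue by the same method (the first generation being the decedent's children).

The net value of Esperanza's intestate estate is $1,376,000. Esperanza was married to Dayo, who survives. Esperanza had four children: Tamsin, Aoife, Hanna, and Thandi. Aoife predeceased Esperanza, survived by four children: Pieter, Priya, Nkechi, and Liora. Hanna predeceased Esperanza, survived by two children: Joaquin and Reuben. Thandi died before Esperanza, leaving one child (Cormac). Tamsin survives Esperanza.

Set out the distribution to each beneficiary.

Dayo: $592,000; Tamsin: $196,000; Pieter: $49,000; Priya: $49,000; Nkechi: $49,000; Liora: $49,000; Joaquin: $98,000; Reuben: $98,000; Cormac: $196,000

Dayo first takes $200,000, leaving a balance of $1,176,000. Dayo then takes one-third of the balance ($392,000), for a total of $592,000. The remaining $784,000 passes to the descendants.
The descendants' portion ($784,000) is divided into 4 shares of $196,000: Tamsin takes $196,000; Aoife's $196,000 share passes to Aoife's issue; Hanna's $196,000 share passes to Hanna's issue; Thandi's $196,000 share passes to Thandi's issue.
Aoife's share ($196,000) is divided into 4 shares of $49,000: Pieter, Priya, Nkechi, and Liora each take $49,000.
Hanna's share ($196,000) is divided into 2 shares of $98,000: Joaquin and Reuben each take $98,000.
Thandi's share ($196,000) passes entirely to Cormac.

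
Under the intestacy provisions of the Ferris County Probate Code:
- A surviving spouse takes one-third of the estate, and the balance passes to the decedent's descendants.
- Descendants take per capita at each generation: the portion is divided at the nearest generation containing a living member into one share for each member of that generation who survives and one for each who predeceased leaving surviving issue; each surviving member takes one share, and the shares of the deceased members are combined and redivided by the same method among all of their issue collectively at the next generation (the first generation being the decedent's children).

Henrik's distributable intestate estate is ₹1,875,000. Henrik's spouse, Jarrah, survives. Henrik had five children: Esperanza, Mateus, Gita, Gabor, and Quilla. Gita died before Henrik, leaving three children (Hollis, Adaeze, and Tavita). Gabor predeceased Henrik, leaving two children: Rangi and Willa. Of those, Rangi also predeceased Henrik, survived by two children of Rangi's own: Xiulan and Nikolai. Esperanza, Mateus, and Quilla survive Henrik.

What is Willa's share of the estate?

Willa receives ₹100,000.

Jarrah takes one-third of ₹1,875,000 = ₹625,000. The remaining ₹1,250,000 passes to the descendants.
The descendants' portion (₹1,250,000) is divided at the children's generation into 5 shares of ₹250,000. Esperanza, Mateus, and Quilla each take ₹250,000. The 2 shares of the deceased (Gita and Gabor) are combined into a pool of ₹500,000.
That pool (₹500,000) is divided at the grandchildren's generation into 5 shares of ₹100,000. Hollis, Adaeze, Tavita, and Willa each take ₹100,000. The remaining share for the deceased Rangi (₹100,000) is carried to the next generation.
That pool (₹100,000) is divided at the great-grandchildren's generation equally among Xiulan and Nikolai: ₹50,000 each.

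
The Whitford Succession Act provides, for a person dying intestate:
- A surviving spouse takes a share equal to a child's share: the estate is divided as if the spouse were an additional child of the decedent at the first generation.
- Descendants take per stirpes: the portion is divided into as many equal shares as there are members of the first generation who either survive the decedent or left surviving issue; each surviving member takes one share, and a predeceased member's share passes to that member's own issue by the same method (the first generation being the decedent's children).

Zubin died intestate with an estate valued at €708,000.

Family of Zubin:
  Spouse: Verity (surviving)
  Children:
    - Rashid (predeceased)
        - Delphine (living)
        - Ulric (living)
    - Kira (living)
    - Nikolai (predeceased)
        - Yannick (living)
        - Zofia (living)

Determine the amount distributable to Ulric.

The spouse counts as an additional share at the children's level, so there are 4 primary shares of €177,000. Verity takes one such share (€177,000).
The children's combined portion (€531,000) is divided into 3 shares of €177,000: Kira takes €177,000; Rashid's €177,000 share passes to Rashid's issue; Nikolai's €177,000 share passes to Nikolai's issue.
Rashid's share (€177,000) is divided into 2 shares of €88,500: Delphine and Ulric each take €88,500.
Nikolai's share (€177,000) is divided into 2 shares of €88,500: Yannick and Zofia each take €88,500.

Ulric receives €88,500.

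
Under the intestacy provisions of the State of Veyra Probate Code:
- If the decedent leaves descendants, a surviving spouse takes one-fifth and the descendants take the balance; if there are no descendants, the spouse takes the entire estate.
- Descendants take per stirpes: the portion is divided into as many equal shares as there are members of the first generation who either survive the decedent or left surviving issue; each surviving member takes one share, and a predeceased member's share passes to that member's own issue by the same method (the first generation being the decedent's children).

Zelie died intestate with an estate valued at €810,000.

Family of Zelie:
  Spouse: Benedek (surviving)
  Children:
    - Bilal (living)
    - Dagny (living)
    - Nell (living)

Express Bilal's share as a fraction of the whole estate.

Bilal receives 4/15 of the estate.

Benedek takes one-fifth of €810,000 = €162,000. The remaining €648,000 passes to the descendants.
The descendants' portion (€648,000) is divided into 3 shares of €216,000: Bilal, Dagny, and Nell each take €216,000.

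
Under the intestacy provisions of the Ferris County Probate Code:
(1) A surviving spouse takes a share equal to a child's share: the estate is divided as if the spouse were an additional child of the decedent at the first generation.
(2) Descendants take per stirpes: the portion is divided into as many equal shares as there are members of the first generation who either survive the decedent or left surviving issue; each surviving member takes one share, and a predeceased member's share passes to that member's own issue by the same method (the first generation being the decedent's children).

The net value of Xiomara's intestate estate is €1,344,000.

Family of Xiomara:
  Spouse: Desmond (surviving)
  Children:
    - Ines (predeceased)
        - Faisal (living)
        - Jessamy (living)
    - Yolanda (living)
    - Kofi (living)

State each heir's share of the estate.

The spouse counts as an additional share at the children's level, so there are 4 primary shares of €336,000. Desmond takes one such share (€336,000).
The children's combined portion (€1,008,000) is divided into 3 shares of €336,000: Yolanda and Kofi each take €336,000; Ines's €336,000 share passes to Ines's issue.
Ines's share (€336,000) is divided into 2 shares of €168,000: Faisal and Jessamy each take €168,000.

Desmond: €336,000; Faisal: €168,000; Jessamy: €168,000; Yolanda: €336,000; Kofi: €336,000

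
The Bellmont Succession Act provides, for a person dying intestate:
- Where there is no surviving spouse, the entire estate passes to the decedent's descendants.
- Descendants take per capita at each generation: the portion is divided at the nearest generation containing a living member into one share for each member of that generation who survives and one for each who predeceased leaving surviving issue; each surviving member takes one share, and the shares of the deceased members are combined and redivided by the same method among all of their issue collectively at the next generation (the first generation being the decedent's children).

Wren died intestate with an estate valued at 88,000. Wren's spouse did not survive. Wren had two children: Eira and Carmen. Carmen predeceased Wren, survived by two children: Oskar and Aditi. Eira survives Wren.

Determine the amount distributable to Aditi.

The entire 88,000 passes to the descendants.
That amount (88,000) is divided at the children's generation into 2 shares of 44,000. Eira takes 44,000. The remaining share for the deceased Carmen (44,000) is carried to the next generation.
That pool (44,000) is divided at the grandchildren's generation equally among Oskar and Aditi: 22,000 each.

Aditi receives 22,000.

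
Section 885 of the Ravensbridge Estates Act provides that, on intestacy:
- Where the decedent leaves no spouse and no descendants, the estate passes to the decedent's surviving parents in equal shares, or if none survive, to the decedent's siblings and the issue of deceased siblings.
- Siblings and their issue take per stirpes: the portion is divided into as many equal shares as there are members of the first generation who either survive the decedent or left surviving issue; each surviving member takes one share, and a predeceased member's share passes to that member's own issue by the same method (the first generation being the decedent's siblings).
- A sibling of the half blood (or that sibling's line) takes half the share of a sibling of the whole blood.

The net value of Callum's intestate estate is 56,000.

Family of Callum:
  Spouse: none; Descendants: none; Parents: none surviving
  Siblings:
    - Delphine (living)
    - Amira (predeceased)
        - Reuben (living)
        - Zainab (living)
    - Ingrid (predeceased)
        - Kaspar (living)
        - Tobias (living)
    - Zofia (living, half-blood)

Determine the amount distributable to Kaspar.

The entire 56,000 passes to the siblings and their issue.
Counting each half-blood sibling's line as half a unit, there are 7/2 units in 56,000, so one unit is 16,000. Whole-blood lines (Delphine, Amira, and Ingrid) take 16,000 each; half-blood lines (Zofia) take 8,000 each.
Amira's share (16,000) is divided into 2 shares of 8,000: Reuben and Zainab each take 8,000.
Ingrid's share (16,000) is divided into 2 shares of 8,000: Kaspar and Tobias each take 8,000.

Kaspar receives 8,000.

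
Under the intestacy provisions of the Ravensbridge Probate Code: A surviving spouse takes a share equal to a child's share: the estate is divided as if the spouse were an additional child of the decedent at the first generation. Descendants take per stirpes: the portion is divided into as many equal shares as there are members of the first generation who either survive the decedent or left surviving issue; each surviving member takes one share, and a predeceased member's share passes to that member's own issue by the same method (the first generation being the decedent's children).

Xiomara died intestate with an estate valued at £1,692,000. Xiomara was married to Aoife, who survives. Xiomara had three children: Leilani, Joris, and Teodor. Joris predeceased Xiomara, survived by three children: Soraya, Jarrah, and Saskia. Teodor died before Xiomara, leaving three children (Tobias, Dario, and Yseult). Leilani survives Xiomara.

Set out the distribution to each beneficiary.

Aoife: £423,000; Leilani: £423,000; Soraya: £141,000; Jarrah: £141,000; Saskia: £141,000; Tobias: £141,000; Dario: £141,000; Yseult: £141,000

The spouse counts as an additional share at the children's level, so there are 4 primary shares of £423,000. Aoife takes one such share (£423,000).
The children's combined portion (£1,269,000) is divided into 3 shares of £423,000: Leilani takes £423,000; Joris's £423,000 share passes to Joris's issue; Teodor's £423,000 share passes to Teodor's issue.
Joris's share (£423,000) is divided into 3 shares of £141,000: Soraya, Jarrah, and Saskia each take £141,000.
Teodor's share (£423,000) is divided into 3 shares of £141,000: Tobias, Dario, and Yseult each take £141,000.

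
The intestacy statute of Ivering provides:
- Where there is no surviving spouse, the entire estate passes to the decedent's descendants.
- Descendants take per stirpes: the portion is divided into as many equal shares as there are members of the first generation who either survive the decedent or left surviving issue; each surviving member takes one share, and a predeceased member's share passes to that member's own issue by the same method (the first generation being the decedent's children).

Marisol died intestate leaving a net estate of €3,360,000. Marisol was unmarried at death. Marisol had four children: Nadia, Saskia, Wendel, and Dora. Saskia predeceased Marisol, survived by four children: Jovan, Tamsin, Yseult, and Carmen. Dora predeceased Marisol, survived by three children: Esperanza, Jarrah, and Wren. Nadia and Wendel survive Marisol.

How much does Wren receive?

Wren receives €280,000.

The entire €3,360,000 passes to the descendants.
That amount (€3,360,000) is divided into 4 shares of €840,000: Nadia and Wendel each take €840,000; Saskia's €840,000 share passes to Saskia's issue; Dora's €840,000 share passes to Dora's issue.
Saskia's share (€840,000) is divided into 4 shares of €210,000: Jovan, Tamsin, Yseult, and Carmen each take €210,000.
Dora's share (€840,000) is divided into 3 shares of €280,000: Esperanza, Jarrah, and Wren each take €280,000.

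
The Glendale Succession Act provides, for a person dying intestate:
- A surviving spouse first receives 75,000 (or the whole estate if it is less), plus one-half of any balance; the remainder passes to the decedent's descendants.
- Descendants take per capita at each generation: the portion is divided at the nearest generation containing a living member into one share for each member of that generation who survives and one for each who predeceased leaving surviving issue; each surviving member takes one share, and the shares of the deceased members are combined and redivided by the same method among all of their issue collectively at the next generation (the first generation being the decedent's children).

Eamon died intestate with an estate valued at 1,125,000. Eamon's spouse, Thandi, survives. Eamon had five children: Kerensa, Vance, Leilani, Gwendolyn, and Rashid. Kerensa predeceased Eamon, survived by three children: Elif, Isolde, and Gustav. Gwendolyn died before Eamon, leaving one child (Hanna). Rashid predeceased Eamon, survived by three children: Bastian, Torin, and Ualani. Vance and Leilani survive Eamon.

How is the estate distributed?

Thandi: 600,000; Elif: 45,000; Isolde: 45,000; Gustav: 45,000; Vance: 105,000; Leilani: 105,000; Hanna: 45,000; Bastian: 45,000; Torin: 45,000; Ualani: 45,000

Thandi first takes 75,000, leaving a balance of 1,050,000. Thandi then takes one-half of the balance (525,000), for a total of 600,000. The remaining 525,000 passes to the descendants.
The descendants' portion (525,000) is divided at the children's generation into 5 shares of 105,000. Vance and Leilani each take 105,000. The 3 shares of the deceased (Kerensa, Gwendolyn, and Rashid) are combined into a pool of 315,000.
That pool (315,000) is divided at the grandchildren's generation equally among Elif, Isolde, Gustav, Hanna, Bastian, Torin, and Ualani: 45,000 each.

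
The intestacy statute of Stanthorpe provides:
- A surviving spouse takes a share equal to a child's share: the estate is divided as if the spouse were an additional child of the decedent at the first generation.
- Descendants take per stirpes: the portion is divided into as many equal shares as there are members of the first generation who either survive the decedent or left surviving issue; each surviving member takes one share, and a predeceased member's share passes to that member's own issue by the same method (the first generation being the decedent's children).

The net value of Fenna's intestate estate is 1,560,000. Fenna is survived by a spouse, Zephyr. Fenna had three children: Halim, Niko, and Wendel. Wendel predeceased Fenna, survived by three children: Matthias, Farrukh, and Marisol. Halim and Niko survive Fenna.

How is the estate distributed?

Zephyr: 390,000; Halim: 390,000; Niko: 390,000; Matthias: 130,000; Farrukh: 130,000; Marisol: 130,000

The spouse counts as an additional share at the children's level, so there are 4 primary shares of 390,000. Zephyr takes one such share (390,000).
The children's combined portion (1,170,000) is divided into 3 shares of 390,000: Halim and Niko each take 390,000; Wendel's 390,000 share passes to Wendel's issue.
Wendel's share (390,000) is divided into 3 shares of 130,000: Matthias, Farrukh, and Marisol each take 130,000.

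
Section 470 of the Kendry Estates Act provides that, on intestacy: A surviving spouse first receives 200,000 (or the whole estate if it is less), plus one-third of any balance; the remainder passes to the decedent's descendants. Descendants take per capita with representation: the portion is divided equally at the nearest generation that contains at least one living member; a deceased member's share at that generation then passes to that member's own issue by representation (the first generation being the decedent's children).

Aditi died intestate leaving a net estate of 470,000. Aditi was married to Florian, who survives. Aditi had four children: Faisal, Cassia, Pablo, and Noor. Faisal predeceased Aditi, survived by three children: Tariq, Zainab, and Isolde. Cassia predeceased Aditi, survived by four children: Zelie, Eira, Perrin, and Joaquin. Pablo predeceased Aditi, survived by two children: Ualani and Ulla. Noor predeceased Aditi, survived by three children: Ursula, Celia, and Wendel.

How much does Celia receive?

Florian first takes 200,000, leaving a balance of 270,000. Florian then takes one-third of the balance (90,000), for a total of 290,000. The remaining 180,000 passes to the descendants.
No child survives, so the initial division is made at the grandchildren's generation.
The descendants' portion (180,000) is divided into 12 shares of 15,000: Tariq, Zainab, Isolde, Zelie, Eira, Perrin, Joaquin, Ualani, Ulla, Ursula, Celia, and Wendel each take 15,000.

Celia receives 15,000.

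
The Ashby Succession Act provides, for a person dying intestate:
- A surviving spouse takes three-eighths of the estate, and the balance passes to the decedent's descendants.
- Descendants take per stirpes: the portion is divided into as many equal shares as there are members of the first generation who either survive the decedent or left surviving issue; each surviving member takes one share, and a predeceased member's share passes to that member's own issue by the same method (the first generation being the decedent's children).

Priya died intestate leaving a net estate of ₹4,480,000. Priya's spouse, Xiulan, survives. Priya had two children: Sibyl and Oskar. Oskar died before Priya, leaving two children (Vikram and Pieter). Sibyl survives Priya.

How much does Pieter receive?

Pieter receives ₹700,000.

Xiulan takes three-eighths of ₹4,480,000 = ₹1,680,000. The remaining ₹2,800,000 passes to the descendants.
The descendants' portion (₹2,800,000) is divided into 2 shares of ₹1,400,000: Sibyl takes ₹1,400,000; Oskar's ₹1,400,000 share passes to Oskar's issue.
Oskar's share (₹1,400,000) is divided into 2 shares of ₹700,000: Vikram and Pieter each take ₹700,000.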